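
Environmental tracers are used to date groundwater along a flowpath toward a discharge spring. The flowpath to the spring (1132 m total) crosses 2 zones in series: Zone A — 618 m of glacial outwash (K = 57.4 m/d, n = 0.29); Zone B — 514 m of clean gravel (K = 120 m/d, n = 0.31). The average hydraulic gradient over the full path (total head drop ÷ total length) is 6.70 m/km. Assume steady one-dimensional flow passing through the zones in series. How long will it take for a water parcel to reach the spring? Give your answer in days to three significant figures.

For zones in series the flux q is common to all zones; the equivalent conductivity is the harmonic (thickness-weighted) mean, K_eq = L_total / Σ(L_j/K_j).
Σ(L/K) = 618/57.4 + 514/120 = 10.77 + 4.283 = 15.05 d
K_eq = L_total / Σ(L/K) = 1132 / 15.05 = 75.22 m/d
q = K_eq · i = 75.22 × 0.0067 = 0.5040 m/d (same in every zone)
Zone A: v = q/n = 0.5040/0.29 = 1.738 m/d → t_A = 618/1.738 = 355.6 d
Zone B: v = q/n = 0.5040/0.31 = 1.626 m/d → t_B = 514/1.626 = 316.2 d
Total t = 355.6 + 316.2 = 671.8 d

672 days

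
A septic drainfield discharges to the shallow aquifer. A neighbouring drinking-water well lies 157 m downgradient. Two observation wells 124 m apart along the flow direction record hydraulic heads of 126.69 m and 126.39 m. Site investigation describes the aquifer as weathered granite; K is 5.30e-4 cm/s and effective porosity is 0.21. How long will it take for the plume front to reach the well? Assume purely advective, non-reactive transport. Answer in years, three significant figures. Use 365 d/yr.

81.5 years

Hydraulic gradient i = (126.69 − 126.39) / 124 = 0.30 / 124 = 0.002419
K = 5.30e-4 cm/s × 864 = 0.4579 m/d
q = Ki = 0.4579 × 0.002419 = 0.001108 m/d
v = Ki/n = 0.4579·0.002419/0.21 = 0.005276 m/d
t = L / v = 157 / 0.005276 = 29760 d
   = 29760 / 365 = 81.5 yr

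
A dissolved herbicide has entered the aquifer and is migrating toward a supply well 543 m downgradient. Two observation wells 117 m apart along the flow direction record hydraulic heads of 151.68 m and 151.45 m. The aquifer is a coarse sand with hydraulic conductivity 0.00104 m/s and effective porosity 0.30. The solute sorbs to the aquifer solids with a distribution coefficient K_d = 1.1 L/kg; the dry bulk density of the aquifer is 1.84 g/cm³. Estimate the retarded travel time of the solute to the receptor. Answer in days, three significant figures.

7140 days

Hydraulic gradient i = (151.68 − 151.45) / 117 = 0.23 / 117 = 0.001966
K = 0.00104 m/s × 86400 s/d = 89.86 m/d
Specific discharge q = 89.86 × 0.001966 = 0.1766 m/d
Average linear velocity = 0.1766 / 0.30 = 0.5888 m/d
Retardation R = 1 + ρ_b·K_d/n = 1 + 1.84×1.1/0.30 = 7.747
Contaminant velocity v_c = v/R = 0.5888/7.747 = 0.07601 m/d
t = L/v_c = 543/0.07601 = 7144 d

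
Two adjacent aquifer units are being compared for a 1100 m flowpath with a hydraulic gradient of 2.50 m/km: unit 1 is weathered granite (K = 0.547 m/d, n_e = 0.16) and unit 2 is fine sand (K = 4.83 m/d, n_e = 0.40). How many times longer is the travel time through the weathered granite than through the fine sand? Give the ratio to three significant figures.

Unit 1 (weathered granite): v = 0.547×0.0025/0.16 = 0.008547 m/d, t = 1100/0.008547 = 128700 d
Unit 2 (fine sand): v = 4.83×0.0025/0.40 = 0.03019 m/d, t = 1100/0.03019 = 36440 d
t(weathered granite) / t(fine sand) = 128700/36440 = 3.53

3.53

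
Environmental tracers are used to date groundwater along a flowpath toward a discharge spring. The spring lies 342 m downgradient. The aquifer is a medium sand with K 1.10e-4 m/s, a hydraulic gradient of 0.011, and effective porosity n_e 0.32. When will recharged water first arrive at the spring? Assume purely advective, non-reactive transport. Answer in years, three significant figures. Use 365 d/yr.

K = 1.10e-4 m/s × 86400 s/d = 9.504 m/d
q = Ki = 9.504 × 0.011 = 0.1045 m/d
v_s = q/n_e = 0.1045/0.32 = 0.3267 m/d
t = L / v = 342 / 0.3267 = 1047 d
   = 1047 / 365 = 2.87 yr

2.87 years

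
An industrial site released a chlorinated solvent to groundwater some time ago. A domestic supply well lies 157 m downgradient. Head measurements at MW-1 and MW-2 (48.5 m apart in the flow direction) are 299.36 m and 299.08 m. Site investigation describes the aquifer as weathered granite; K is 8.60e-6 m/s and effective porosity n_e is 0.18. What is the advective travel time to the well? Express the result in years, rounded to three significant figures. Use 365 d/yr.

18.0 years

Hydraulic gradient i = (299.36 − 299.08) / 48.5 = 0.28 / 48.5 = 0.005773
K = 8.60e-6 m/s × 86400 s/d = 0.7430 m/d
Darcy flux q = K·i = 0.7430 × 0.005773 = 0.004290 m/d
Seepage velocity v = q / n = 0.004290 / 0.18 = 0.02383 m/d
t = L / v = 157 / 0.02383 = 6588 d
   = 6588 / 365 = 18.0 yr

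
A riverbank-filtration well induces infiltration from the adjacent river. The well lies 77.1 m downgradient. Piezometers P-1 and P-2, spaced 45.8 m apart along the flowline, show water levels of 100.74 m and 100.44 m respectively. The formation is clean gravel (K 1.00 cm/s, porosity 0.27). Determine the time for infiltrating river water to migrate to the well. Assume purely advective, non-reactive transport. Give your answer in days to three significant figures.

3.68 days

Hydraulic gradient i = (100.74 − 100.44) / 45.8 = 0.30 / 45.8 = 0.006550
K = 1.00 cm/s × 864 = 864.0 m/d
Darcy flux q = K·i = 864.0 × 0.006550 = 5.659 m/d
Seepage velocity v = q / n = 5.659 / 0.27 = 20.96 m/d
t = L / v = 77.1 / 20.96 = 3.678 d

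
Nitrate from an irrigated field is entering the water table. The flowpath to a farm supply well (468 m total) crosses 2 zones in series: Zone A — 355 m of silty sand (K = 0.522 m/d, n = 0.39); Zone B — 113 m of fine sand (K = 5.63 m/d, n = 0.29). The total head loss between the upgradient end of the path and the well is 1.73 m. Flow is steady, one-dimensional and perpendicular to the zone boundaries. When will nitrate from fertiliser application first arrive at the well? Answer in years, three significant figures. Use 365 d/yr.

Continuity: the same q passes through each zone, so ΔH = q·Σ(L_j/K_j) — the zones act as resistances in series.
Σ(L/K) = 355/0.522 + 113/5.63 = 680.1 + 20.07 = 700.1 d
q = ΔH / Σ(L/K) = 1.73 / 700.1 = 0.002471 m/d (same in every zone)
Zone A: v = q/n = 0.002471/0.39 = 0.006336 m/d → t_A = 355/0.006336 = 56030 d
Zone B: v = q/n = 0.002471/0.29 = 0.008520 m/d → t_B = 113/0.008520 = 13260 d
Total t = 56030 + 13260 = 69290 d
   = 69290 / 365 = 190 yr

190 years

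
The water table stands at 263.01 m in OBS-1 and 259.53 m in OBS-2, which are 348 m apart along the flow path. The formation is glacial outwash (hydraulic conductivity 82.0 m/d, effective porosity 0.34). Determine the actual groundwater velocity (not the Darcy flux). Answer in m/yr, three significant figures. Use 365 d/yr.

880 m/yr

Hydraulic gradient i = (263.01 − 259.53) / 348 = 3.48 / 348 = 0.01000
Specific discharge q = 82.0 × 0.01000 = 0.8200 m/d
Seepage velocity v = q / n = 0.8200 / 0.34 = 2.412 m/d
   = 2.412 × 365 = 880 m/yr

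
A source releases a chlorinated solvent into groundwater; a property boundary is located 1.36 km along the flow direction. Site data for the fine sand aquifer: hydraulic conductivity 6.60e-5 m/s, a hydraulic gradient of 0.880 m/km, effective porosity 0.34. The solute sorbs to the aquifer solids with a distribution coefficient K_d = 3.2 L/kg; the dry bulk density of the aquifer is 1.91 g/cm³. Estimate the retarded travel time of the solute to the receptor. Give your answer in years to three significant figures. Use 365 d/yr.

K = 6.60e-5 m/s × 86400 s/d = 5.702 m/d
Darcy flux q = K·i = 5.702 × 8.8e-4 = 0.005018 m/d
v_s = q/n_e = 0.005018/0.34 = 0.01476 m/d
Retardation R = 1 + ρ_b·K_d/n = 1 + 1.91×3.2/0.34 = 18.98
Contaminant velocity v_c = v/R = 0.01476/18.98 = 7.778e-4 m/d
L = 1.36 km = 1360 m
t = L/v_c = 1360/7.778e-4 = 1.749e6 d
   = 1.749e6/365 = 4790 yr

4790 years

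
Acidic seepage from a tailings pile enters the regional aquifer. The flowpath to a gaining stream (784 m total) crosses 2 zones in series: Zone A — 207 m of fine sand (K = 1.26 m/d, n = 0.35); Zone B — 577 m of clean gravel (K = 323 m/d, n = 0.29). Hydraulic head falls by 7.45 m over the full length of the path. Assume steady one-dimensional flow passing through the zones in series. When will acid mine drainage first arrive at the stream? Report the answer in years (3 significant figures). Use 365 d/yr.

14.6 years

Continuity: the same q passes through each zone, so ΔH = q·Σ(L_j/K_j) — the zones act as resistances in series.
Σ(L/K) = 207/1.26 + 577/323 = 164.3 + 1.786 = 166.1 d
q = ΔH / Σ(L/K) = 7.45 / 166.1 = 0.04486 m/d (same in every zone)
Zone A: v = q/n = 0.04486/0.35 = 0.1282 m/d → t_A = 207/0.1282 = 1615 d
Zone B: v = q/n = 0.04486/0.29 = 0.1547 m/d → t_B = 577/0.1547 = 3730 d
Total t = 1615 + 3730 = 5345 d
   = 5345 / 365 = 14.6 yr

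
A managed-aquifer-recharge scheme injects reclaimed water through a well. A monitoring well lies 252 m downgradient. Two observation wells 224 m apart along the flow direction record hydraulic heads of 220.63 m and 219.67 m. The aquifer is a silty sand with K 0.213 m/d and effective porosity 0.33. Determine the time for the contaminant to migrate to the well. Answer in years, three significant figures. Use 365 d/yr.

Hydraulic gradient i = (220.63 − 219.67) / 224 = 0.96 / 224 = 0.004286
q = Ki = 0.213 × 0.004286 = 9.129e-4 m/d
v = Ki/n = 0.213·0.004286/0.33 = 0.002766 m/d
t = L / v = 252 / 0.002766 = 91100 d
   = 91100 / 365 = 250 yr

250 years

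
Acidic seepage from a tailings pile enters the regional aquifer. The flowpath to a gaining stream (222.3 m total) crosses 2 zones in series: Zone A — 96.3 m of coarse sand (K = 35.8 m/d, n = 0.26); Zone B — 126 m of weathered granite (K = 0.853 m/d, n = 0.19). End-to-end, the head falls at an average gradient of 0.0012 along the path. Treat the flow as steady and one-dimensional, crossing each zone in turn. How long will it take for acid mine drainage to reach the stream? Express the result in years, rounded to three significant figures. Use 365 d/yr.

For zones in series the flux q is common to all zones; the equivalent conductivity is the harmonic (thickness-weighted) mean, K_eq = L_total / Σ(L_j/K_j).
Σ(L/K) = 96.3/35.8 + 126/0.853 = 2.690 + 147.7 = 150.4 d
K_eq = L_total / Σ(L/K) = 222.3 / 150.4 = 1.478 m/d
q = K_eq · i = 1.478 × 0.0012 = 0.001774 m/d (same in every zone)
Zone A: v = q/n = 0.001774/0.26 = 0.006822 m/d → t_A = 96.3/0.006822 = 14120 d
Zone B: v = q/n = 0.001774/0.19 = 0.009335 m/d → t_B = 126/0.009335 = 13500 d
Total t = 14120 + 13500 = 27610 d
   = 27610 / 365 = 75.7 yr

75.7 years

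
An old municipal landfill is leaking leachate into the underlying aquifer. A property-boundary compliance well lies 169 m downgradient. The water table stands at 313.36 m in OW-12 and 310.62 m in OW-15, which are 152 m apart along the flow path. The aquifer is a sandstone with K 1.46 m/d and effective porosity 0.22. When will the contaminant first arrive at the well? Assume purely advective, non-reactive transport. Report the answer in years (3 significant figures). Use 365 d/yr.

Hydraulic gradient i = (313.36 − 310.62) / 152 = 2.74 / 152 = 0.01803
Darcy flux q = K·i = 1.46 × 0.01803 = 0.02632 m/d
v_s = q/n_e = 0.02632/0.22 = 0.1196 m/d
t = L / v = 169 / 0.1196 = 1413 d
   = 1413 / 365 = 3.87 yr

3.87 years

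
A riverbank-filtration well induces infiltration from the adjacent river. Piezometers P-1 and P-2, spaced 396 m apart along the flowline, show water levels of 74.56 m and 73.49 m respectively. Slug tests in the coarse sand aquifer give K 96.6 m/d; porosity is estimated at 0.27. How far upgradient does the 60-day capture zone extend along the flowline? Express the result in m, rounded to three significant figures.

58.0 m

Hydraulic gradient i = (74.56 − 73.49) / 396 = 1.07 / 396 = 0.002702
q = Ki = 96.6 × 0.002702 = 0.2610 m/d
Seepage velocity v = q / n = 0.2610 / 0.27 = 0.9667 m/d
L = v × T = 0.9667 × 60 = 58.00 m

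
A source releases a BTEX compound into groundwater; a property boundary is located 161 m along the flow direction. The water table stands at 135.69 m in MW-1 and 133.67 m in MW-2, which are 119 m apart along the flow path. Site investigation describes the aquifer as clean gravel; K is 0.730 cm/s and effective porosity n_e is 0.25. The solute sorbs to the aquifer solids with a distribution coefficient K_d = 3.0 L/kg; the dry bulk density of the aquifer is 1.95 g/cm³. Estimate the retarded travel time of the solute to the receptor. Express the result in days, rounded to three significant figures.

91.7 days

Hydraulic gradient i = (135.69 − 133.67) / 119 = 2.02 / 119 = 0.01697
K = 0.730 cm/s × 864 = 630.7 m/d
Darcy flux q = K·i = 630.7 × 0.01697 = 10.71 m/d
v = Ki/n = 630.7·0.01697/0.25 = 42.83 m/d
Retardation R = 1 + ρ_b·K_d/n = 1 + 1.95×3.0/0.25 = 24.40
Contaminant velocity v_c = v/R = 42.83/24.40 = 1.755 m/d
t = L/v_c = 161/1.755 = 91.73 d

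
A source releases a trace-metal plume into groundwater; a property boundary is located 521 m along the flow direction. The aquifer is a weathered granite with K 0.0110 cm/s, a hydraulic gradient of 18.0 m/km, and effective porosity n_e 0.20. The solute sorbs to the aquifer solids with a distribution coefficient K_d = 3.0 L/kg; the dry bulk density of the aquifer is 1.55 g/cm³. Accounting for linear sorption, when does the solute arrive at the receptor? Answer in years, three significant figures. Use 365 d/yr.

40.5 years

K = 0.0110 cm/s × 864 = 9.504 m/d
q = Ki = 9.504 × 0.018 = 0.1711 m/d
Seepage velocity v = q / n = 0.1711 / 0.20 = 0.8554 m/d
Retardation R = 1 + ρ_b·K_d/n = 1 + 1.55×3.0/0.20 = 24.25
Contaminant velocity v_c = v/R = 0.8554/24.25 = 0.03527 m/d
t = L/v_c = 521/0.03527 = 14770 d
   = 14770/365 = 40.5 yr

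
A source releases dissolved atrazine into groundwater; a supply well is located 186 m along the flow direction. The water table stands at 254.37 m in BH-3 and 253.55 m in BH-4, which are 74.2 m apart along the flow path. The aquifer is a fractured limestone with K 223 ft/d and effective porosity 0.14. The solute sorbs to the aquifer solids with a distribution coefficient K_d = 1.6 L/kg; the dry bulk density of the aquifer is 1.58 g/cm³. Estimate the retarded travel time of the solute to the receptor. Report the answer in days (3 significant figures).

661 days

Hydraulic gradient i = (254.37 − 253.55) / 74.2 = 0.82 / 74.2 = 0.01105
K = 223 ft/d × 0.3048 = 67.97 m/d
Darcy flux q = K·i = 67.97 × 0.01105 = 0.7512 m/d
v_s = q/n_e = 0.7512/0.14 = 5.365 m/d
Retardation R = 1 + ρ_b·K_d/n = 1 + 1.58×1.6/0.14 = 19.06
Contaminant velocity v_c = v/R = 5.365/19.06 = 0.2815 m/d
t = L/v_c = 186/0.2815 = 660.6 d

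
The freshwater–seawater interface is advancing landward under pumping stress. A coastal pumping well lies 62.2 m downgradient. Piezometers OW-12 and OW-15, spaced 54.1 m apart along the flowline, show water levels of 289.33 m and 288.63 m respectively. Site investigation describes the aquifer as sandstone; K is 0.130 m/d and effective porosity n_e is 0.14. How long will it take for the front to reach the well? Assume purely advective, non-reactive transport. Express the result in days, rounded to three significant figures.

Hydraulic gradient i = (289.33 − 288.63) / 54.1 = 0.70 / 54.1 = 0.01294
Specific discharge q = 0.130 × 0.01294 = 0.001682 m/d
Average linear velocity = 0.001682 / 0.14 = 0.01201 m/d
t = L / v = 62.2 / 0.01201 = 5177 d

5180 days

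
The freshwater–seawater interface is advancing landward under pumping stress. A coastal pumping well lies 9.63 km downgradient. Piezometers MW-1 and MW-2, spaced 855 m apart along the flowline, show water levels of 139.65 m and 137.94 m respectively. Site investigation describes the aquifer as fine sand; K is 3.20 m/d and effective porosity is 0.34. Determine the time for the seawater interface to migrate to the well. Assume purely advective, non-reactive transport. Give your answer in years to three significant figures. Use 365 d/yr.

1400 years

Hydraulic gradient i = (139.65 − 137.94) / 855 = 1.71 / 855 = 0.002000
Darcy flux q = K·i = 3.20 × 0.002000 = 0.006400 m/d
Average linear velocity = 0.006400 / 0.34 = 0.01882 m/d
L = 9.63 km = 9630 m
t = L / v = 9630 / 0.01882 = 511600 d
   = 511600 / 365 = 1400 yr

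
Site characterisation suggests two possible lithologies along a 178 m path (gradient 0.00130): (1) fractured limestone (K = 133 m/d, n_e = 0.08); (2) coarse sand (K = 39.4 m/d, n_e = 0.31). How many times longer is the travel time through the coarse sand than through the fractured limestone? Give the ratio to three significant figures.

13.1

Unit 1 (fractured limestone): v = 133×0.0013/0.08 = 2.161 m/d, t = 178/2.161 = 82.36 d
Unit 2 (coarse sand): v = 39.4×0.0013/0.31 = 0.1652 m/d, t = 178/0.1652 = 1077 d
t(coarse sand) / t(fractured limestone) = 1077/82.36 = 13.1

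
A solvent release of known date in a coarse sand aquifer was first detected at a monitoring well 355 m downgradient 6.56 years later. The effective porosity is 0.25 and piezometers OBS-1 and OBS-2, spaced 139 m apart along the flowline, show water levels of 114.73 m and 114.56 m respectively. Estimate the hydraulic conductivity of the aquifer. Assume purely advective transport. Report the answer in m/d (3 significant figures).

30.3 m/d

Hydraulic gradient i = (114.73 − 114.56) / 139 = 0.17 / 139 = 0.001223
t = 6.56 years = 2394 d
v = L / t = 355 / 2394 = 0.1483 m/d
K = v · n / i = 0.1483 × 0.25 / 0.001223 = 30.3 m/d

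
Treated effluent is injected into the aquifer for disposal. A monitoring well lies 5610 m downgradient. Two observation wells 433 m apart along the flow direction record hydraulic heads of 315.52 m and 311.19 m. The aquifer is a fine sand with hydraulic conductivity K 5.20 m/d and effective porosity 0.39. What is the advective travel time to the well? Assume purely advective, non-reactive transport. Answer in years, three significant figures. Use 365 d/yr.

Hydraulic gradient i = (315.52 − 311.19) / 433 = 4.33 / 433 = 0.01000
q = Ki = 5.20 × 0.01000 = 0.05200 m/d
v_s = q/n_e = 0.05200/0.39 = 0.1333 m/d
t = L / v = 5610 / 0.1333 = 42080 d
   = 42080 / 365 = 115 yr

115 years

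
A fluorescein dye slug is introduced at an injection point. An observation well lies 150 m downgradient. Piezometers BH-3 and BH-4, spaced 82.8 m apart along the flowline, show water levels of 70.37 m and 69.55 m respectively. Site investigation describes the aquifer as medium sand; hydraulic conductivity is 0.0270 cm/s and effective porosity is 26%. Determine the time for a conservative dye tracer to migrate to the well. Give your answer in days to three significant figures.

Hydraulic gradient i = (70.37 − 69.55) / 82.8 = 0.82 / 82.8 = 0.009903
K = 0.0270 cm/s × 864 = 23.33 m/d
q = Ki = 23.33 × 0.009903 = 0.2310 m/d
Seepage velocity v = q / n = 0.2310 / 0.26 = 0.8886 m/d
t = L / v = 150 / 0.8886 = 168.8 d

169 days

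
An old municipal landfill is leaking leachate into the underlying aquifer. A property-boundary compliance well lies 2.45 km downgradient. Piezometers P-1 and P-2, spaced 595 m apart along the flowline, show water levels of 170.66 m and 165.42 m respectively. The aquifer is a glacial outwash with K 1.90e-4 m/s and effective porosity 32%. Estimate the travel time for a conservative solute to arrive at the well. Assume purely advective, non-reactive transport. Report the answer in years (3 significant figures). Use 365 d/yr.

Hydraulic gradient i = (170.66 − 165.42) / 595 = 5.24 / 595 = 0.008807
K = 1.90e-4 m/s × 86400 s/d = 16.42 m/d
Specific discharge q = 16.42 × 0.008807 = 0.1446 m/d
v_s = q/n_e = 0.1446/0.32 = 0.4518 m/d
L = 2.45 km = 2450 m
t = L / v = 2450 / 0.4518 = 5423 d
   = 5423 / 365 = 14.9 yr

14.9 years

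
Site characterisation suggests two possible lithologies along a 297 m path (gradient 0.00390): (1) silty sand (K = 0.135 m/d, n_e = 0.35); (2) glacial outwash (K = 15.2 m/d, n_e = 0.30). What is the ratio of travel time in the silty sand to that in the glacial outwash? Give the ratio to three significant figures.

Unit 1 (silty sand): v = 0.135×0.0039/0.35 = 0.001504 m/d, t = 297/0.001504 = 197400 d
Unit 2 (glacial outwash): v = 15.2×0.0039/0.30 = 0.1976 m/d, t = 297/0.1976 = 1503 d
t(silty sand) / t(glacial outwash) = 197400/1503 = 131

131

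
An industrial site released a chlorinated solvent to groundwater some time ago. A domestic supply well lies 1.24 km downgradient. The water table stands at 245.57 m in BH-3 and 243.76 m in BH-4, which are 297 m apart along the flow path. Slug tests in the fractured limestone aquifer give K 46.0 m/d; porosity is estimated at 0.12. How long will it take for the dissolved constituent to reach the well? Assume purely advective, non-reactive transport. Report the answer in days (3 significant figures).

531 days

Hydraulic gradient i = (245.57 − 243.76) / 297 = 1.81 / 297 = 0.006094
Darcy flux q = K·i = 46.0 × 0.006094 = 0.2803 m/d
v_s = q/n_e = 0.2803/0.12 = 2.336 m/d
L = 1.24 km = 1240 m
t = L / v = 1240 / 2.336 = 530.8 d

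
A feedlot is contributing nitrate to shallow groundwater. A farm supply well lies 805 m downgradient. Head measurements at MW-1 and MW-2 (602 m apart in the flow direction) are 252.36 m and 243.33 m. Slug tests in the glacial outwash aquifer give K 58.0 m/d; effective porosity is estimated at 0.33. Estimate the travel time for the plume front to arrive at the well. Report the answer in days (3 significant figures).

305 days

Hydraulic gradient i = (252.36 − 243.33) / 602 = 9.03 / 602 = 0.01500
q = Ki = 58.0 × 0.01500 = 0.8700 m/d
v_s = q/n_e = 0.8700/0.33 = 2.636 m/d
t = L / v = 805 / 2.636 = 305.3 d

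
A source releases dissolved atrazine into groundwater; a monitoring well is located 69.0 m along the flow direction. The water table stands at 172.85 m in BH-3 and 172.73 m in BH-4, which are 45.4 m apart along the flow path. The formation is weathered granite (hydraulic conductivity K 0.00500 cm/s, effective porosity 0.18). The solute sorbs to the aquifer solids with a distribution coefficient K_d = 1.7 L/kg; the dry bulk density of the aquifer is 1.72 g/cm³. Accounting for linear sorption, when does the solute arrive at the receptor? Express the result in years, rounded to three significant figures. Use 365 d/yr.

Hydraulic gradient i = (172.85 − 172.73) / 45.4 = 0.12 / 45.4 = 0.002643
K = 0.00500 cm/s × 864 = 4.320 m/d
Specific discharge q = 4.320 × 0.002643 = 0.01142 m/d
v_s = q/n_e = 0.01142/0.18 = 0.06344 m/d
Retardation R = 1 + ρ_b·K_d/n = 1 + 1.72×1.7/0.18 = 17.24
Contaminant velocity v_c = v/R = 0.06344/17.24 = 0.003679 m/d
t = L/v_c = 69.0/0.003679 = 18760 d
   = 18760/365 = 51.4 yr

51.4 years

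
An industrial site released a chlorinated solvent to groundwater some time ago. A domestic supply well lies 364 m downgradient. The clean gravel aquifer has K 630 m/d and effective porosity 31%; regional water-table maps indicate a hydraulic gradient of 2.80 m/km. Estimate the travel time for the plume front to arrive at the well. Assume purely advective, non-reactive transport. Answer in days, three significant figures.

64.0 days

Specific discharge q = 630 × 0.0028 = 1.764 m/d
Average linear velocity = 1.764 / 0.31 = 5.690 m/d
t = L / v = 364 / 5.690 = 63.97 d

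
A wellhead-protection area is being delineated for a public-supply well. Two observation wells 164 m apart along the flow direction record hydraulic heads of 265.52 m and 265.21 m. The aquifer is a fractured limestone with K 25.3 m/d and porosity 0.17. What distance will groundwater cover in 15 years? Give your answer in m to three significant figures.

Hydraulic gradient i = (265.52 − 265.21) / 164 = 0.31 / 164 = 0.001890
q = Ki = 25.3 × 0.001890 = 0.04782 m/d
v = Ki/n = 25.3·0.001890/0.17 = 0.2813 m/d
T = 15 yr × 365 = 5475 d
L = v × T = 0.2813 × 5475 = 1540 m

1540 m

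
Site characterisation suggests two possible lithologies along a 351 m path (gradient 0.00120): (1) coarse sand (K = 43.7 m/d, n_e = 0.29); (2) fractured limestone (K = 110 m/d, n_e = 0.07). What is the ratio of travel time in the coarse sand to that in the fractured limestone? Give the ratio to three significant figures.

Unit 1 (coarse sand): v = 43.7×0.0012/0.29 = 0.1808 m/d, t = 351/0.1808 = 1941 d
Unit 2 (fractured limestone): v = 110×0.0012/0.07 = 1.886 m/d, t = 351/1.886 = 186.1 d
t(coarse sand) / t(fractured limestone) = 1941/186.1 = 10.4

10.4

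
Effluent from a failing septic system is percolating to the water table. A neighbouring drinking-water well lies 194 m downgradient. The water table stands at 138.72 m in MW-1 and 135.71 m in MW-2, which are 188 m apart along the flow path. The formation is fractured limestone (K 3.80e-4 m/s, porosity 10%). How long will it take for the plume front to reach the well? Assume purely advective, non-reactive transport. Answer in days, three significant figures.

Hydraulic gradient i = (138.72 − 135.71) / 188 = 3.01 / 188 = 0.01601
K = 3.80e-4 m/s × 86400 s/d = 32.83 m/d
Specific discharge q = 32.83 × 0.01601 = 0.5257 m/d
v = Ki/n = 32.83·0.01601/0.10 = 5.257 m/d
t = L / v = 194 / 5.257 = 36.91 d

36.9 days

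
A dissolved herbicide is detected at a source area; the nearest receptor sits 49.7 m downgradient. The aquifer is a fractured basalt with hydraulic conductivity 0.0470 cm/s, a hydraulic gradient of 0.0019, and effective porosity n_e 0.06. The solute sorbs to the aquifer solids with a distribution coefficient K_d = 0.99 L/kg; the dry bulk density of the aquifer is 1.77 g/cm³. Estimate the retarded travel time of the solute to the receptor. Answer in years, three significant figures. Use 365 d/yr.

K = 0.0470 cm/s × 864 = 40.61 m/d
Darcy flux q = K·i = 40.61 × 0.0019 = 0.07716 m/d
v_s = q/n_e = 0.07716/0.06 = 1.286 m/d
Retardation R = 1 + ρ_b·K_d/n = 1 + 1.77×0.99/0.06 = 30.21
Contaminant velocity v_c = v/R = 1.286/30.21 = 0.04257 m/d
t = L/v_c = 49.7/0.04257 = 1167 d
   = 1167/365 = 3.20 yr

3.20 years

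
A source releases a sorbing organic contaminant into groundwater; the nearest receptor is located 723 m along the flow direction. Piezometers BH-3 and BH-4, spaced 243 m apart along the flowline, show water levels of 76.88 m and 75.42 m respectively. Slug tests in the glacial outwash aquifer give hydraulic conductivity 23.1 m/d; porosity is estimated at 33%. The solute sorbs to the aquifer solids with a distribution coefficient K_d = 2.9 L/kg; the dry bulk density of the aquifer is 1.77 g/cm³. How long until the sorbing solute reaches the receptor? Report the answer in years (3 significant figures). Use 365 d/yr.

78.0 years

Hydraulic gradient i = (76.88 − 75.42) / 243 = 1.46 / 243 = 0.006008
Specific discharge q = 23.1 × 0.006008 = 0.1388 m/d
Seepage velocity v = q / n = 0.1388 / 0.33 = 0.4206 m/d
Retardation R = 1 + ρ_b·K_d/n = 1 + 1.77×2.9/0.33 = 16.55
Contaminant velocity v_c = v/R = 0.4206/16.55 = 0.02541 m/d
t = L/v_c = 723/0.02541 = 28460 d
   = 28460/365 = 78.0 yr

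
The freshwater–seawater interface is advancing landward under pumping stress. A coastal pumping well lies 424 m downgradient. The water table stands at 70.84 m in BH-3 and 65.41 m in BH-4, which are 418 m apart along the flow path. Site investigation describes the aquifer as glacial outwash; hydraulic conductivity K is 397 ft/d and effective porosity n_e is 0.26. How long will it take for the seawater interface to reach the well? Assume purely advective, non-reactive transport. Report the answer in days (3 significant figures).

Hydraulic gradient i = (70.84 − 65.41) / 418 = 5.43 / 418 = 0.01299
K = 397 ft/d × 0.3048 = 121.0 m/d
q = Ki = 121.0 × 0.01299 = 1.572 m/d
v = Ki/n = 121.0·0.01299/0.26 = 6.046 m/d
t = L / v = 424 / 6.046 = 70.13 d

70.1 days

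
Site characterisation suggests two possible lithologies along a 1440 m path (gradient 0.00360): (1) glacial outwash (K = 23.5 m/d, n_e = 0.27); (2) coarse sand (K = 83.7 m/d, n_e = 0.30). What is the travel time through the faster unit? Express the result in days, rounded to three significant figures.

Unit 1 (glacial outwash): v = 23.5×0.0036/0.27 = 0.3133 m/d, t = 1440/0.3133 = 4596 d
Unit 2 (coarse sand): v = 83.7×0.0036/0.30 = 1.004 m/d, t = 1440/1.004 = 1434 d
Faster unit: t = 1430 d

1430 days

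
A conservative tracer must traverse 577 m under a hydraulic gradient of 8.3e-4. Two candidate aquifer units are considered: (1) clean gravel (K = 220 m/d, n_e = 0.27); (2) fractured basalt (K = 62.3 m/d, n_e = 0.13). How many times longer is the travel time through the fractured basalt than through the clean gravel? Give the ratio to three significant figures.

1.70

Unit 1 (clean gravel): v = 220×8.3e-4/0.27 = 0.6763 m/d, t = 577/0.6763 = 853.2 d
Unit 2 (fractured basalt): v = 62.3×8.3e-4/0.13 = 0.3978 m/d, t = 577/0.3978 = 1451 d
t(fractured basalt) / t(clean gravel) = 1451/853.2 = 1.70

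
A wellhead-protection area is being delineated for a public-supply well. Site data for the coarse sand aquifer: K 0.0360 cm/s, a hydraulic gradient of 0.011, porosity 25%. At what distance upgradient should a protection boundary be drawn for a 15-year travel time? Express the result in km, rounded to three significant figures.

K = 0.0360 cm/s × 864 = 31.10 m/d
q = Ki = 31.10 × 0.011 = 0.3421 m/d
v_s = q/n_e = 0.3421/0.25 = 1.369 m/d
T = 15 yr × 365 = 5475 d
L = v × T = 1.369 × 5475 = 7493 m
   = 7.49 km

7.49 km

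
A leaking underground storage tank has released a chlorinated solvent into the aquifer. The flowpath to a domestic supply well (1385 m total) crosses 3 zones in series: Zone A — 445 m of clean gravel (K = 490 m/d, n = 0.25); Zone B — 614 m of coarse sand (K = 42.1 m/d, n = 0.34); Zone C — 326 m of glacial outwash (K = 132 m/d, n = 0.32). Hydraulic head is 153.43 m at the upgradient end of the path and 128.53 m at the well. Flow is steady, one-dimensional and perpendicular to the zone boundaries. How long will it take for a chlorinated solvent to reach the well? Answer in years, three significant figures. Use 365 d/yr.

Total head drop ΔH = 153.43 − 128.53 = 24.90 m
Continuity: the same q passes through each zone, so ΔH = q·Σ(L_j/K_j) — the zones act as resistances in series.
Σ(L/K) = 445/490 + 614/42.1 + 326/132 = 0.9082 + 14.58 + 2.470 = 17.96 d
q = ΔH / Σ(L/K) = 24.90 / 17.96 = 1.386 m/d (same in every zone)
Zone A: v = q/n = 1.386/0.25 = 5.545 m/d → t_A = 445/5.545 = 80.25 d
Zone B: v = q/n = 1.386/0.34 = 4.077 m/d → t_B = 614/4.077 = 150.6 d
Zone C: v = q/n = 1.386/0.32 = 4.332 m/d → t_C = 326/4.332 = 75.25 d
Total t = 80.25 + 150.6 + 75.25 = 306.1 d
   = 306.1 / 365 = 0.839 yr

0.839 years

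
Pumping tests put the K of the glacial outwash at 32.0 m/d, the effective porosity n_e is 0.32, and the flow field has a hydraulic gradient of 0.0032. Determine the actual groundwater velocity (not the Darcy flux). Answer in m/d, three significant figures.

0.320 m/d

Darcy flux q = K·i = 32.0 × 0.0032 = 0.1024 m/d
v_s = q/n_e = 0.1024/0.32 = 0.3200 m/d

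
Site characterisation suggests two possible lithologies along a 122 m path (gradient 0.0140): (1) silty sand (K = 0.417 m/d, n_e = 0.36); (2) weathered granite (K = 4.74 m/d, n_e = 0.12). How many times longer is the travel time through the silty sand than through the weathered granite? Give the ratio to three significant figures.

34.1

Unit 1 (silty sand): v = 0.417×0.014/0.36 = 0.01622 m/d, t = 122/0.01622 = 7523 d
Unit 2 (weathered granite): v = 4.74×0.014/0.12 = 0.5530 m/d, t = 122/0.5530 = 220.6 d
t(silty sand) / t(weathered granite) = 7523/220.6 = 34.1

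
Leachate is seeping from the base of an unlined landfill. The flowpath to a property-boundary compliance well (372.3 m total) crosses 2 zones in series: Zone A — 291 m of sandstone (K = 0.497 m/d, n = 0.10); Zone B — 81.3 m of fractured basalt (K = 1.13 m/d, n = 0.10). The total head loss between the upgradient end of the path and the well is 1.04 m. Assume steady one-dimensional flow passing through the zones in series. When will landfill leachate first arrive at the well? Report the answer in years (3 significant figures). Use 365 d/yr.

64.5 years

Continuity: the same q passes through each zone, so ΔH = q·Σ(L_j/K_j) — the zones act as resistances in series.
Σ(L/K) = 291/0.497 + 81.3/1.13 = 585.5 + 71.95 = 657.5 d
q = ΔH / Σ(L/K) = 1.04 / 657.5 = 0.001582 m/d (same in every zone)
Zone A: v = q/n = 0.001582/0.10 = 0.01582 m/d → t_A = 291/0.01582 = 18400 d
Zone B: v = q/n = 0.001582/0.10 = 0.01582 m/d → t_B = 81.3/0.01582 = 5140 d
Total t = 18400 + 5140 = 23540 d
   = 23540 / 365 = 64.5 yr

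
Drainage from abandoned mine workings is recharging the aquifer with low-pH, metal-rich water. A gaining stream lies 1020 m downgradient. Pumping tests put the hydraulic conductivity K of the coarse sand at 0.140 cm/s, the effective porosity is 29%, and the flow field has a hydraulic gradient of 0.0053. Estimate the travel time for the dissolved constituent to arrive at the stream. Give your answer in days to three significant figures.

K = 0.140 cm/s × 864 = 121.0 m/d
q = Ki = 121.0 × 0.0053 = 0.6411 m/d
Average linear velocity = 0.6411 / 0.29 = 2.211 m/d
t = L / v = 1020 / 2.211 = 461.4 d

461 days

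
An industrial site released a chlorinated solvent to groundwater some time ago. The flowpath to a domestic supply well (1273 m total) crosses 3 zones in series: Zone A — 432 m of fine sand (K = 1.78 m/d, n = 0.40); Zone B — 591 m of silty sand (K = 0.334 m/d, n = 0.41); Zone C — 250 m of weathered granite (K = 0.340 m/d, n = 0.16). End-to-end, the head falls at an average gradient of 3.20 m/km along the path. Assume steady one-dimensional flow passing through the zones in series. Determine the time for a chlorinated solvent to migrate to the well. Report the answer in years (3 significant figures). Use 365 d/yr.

841 years

Steady 1-D flow in series ⇒ the Darcy flux q is identical in every zone and the zone head losses add (resistances L/K in series).
Σ(L/K) = 432/1.78 + 591/0.334 + 250/0.340 = 242.7 + 1769 + 735.3 = 2747 d
K_eq = L_total / Σ(L/K) = 1273 / 2747 = 0.4633 m/d
q = K_eq · i = 0.4633 × 0.0032 = 0.001483 m/d (same in every zone)
Zone A: v = q/n = 0.001483/0.40 = 0.003707 m/d → t_A = 432/0.003707 = 116500 d
Zone B: v = q/n = 0.001483/0.41 = 0.003616 m/d → t_B = 591/0.003616 = 163400 d
Zone C: v = q/n = 0.001483/0.16 = 0.009267 m/d → t_C = 250/0.009267 = 26980 d
Total t = 116500 + 163400 + 26980 = 307000 d
   = 307000 / 365 = 841 yr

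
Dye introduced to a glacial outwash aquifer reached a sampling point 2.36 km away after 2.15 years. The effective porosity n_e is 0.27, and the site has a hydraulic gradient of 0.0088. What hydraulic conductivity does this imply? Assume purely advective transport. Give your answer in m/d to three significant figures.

92.3 m/d

t = 2.15 years = 784.8 d
L = 2.36 km = 2360 m
v = L / t = 2360 / 784.8 = 3.007 m/d
K = v · n / i = 3.007 × 0.27 / 0.0088 = 92.3 m/d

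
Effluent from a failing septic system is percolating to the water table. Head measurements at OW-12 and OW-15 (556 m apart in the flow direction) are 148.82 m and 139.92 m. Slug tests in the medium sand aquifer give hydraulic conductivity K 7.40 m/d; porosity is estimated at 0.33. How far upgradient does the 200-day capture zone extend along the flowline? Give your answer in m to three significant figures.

Hydraulic gradient i = (148.82 − 139.92) / 556 = 8.90 / 556 = 0.01601
q = Ki = 7.40 × 0.01601 = 0.1185 m/d
v = Ki/n = 7.40·0.01601/0.33 = 0.3589 m/d
L = v × T = 0.3589 × 200 = 71.79 m

71.8 m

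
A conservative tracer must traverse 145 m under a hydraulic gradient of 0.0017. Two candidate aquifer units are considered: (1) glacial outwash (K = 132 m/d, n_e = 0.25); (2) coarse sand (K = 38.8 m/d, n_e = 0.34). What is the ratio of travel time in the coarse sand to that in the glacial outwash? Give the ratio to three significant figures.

4.63

Unit 1 (glacial outwash): v = 132×0.0017/0.25 = 0.8976 m/d, t = 145/0.8976 = 161.5 d
Unit 2 (coarse sand): v = 38.8×0.0017/0.34 = 0.1940 m/d, t = 145/0.1940 = 747.4 d
t(coarse sand) / t(glacial outwash) = 747.4/161.5 = 4.63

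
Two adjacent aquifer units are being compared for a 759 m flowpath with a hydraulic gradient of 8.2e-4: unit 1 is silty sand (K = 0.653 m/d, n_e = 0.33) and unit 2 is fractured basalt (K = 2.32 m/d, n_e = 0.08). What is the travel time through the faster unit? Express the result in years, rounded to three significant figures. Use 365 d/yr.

87.4 years

Unit 1 (silty sand): v = 0.653×8.2e-4/0.33 = 0.001623 m/d, t = 759/0.001623 = 467800 d
Unit 2 (fractured basalt): v = 2.32×8.2e-4/0.08 = 0.02378 m/d, t = 759/0.02378 = 31920 d
Faster: 31920 d / 365 = 87.4 yr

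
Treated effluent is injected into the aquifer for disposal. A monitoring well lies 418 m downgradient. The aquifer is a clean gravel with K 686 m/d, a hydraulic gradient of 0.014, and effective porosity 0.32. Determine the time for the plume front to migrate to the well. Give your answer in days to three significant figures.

Darcy flux q = K·i = 686 × 0.014 = 9.604 m/d
v = Ki/n = 686·0.014/0.32 = 30.01 m/d
t = L / v = 418 / 30.01 = 13.93 d

13.9 days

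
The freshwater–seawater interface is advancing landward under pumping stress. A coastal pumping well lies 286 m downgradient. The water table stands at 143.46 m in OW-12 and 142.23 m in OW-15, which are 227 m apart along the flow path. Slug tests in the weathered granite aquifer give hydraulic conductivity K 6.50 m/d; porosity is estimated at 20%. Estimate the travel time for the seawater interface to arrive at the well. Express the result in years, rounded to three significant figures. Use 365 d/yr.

4.45 years

Hydraulic gradient i = (143.46 − 142.23) / 227 = 1.23 / 227 = 0.005419
q = Ki = 6.50 × 0.005419 = 0.03522 m/d
v_s = q/n_e = 0.03522/0.20 = 0.1761 m/d
t = L / v = 286 / 0.1761 = 1624 d
   = 1624 / 365 = 4.45 yr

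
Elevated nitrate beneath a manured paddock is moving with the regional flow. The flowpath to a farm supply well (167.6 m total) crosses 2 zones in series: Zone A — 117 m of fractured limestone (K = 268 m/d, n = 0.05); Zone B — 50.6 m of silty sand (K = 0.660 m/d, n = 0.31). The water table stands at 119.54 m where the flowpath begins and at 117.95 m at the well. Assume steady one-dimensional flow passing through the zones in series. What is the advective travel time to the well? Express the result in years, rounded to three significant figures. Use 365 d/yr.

Total head drop ΔH = 119.54 − 117.95 = 1.59 m
Continuity: the same q passes through each zone, so ΔH = q·Σ(L_j/K_j) — the zones act as resistances in series.
Σ(L/K) = 117/268 + 50.6/0.660 = 0.4366 + 76.67 = 77.10 d
q = ΔH / Σ(L/K) = 1.59 / 77.10 = 0.02062 m/d (same in every zone)
Zone A: v = q/n = 0.02062/0.05 = 0.4124 m/d → t_A = 117/0.4124 = 283.7 d
Zone B: v = q/n = 0.02062/0.31 = 0.06652 m/d → t_B = 50.6/0.06652 = 760.7 d
Total t = 283.7 + 760.7 = 1044 d
   = 1044 / 365 = 2.86 yr

2.86 years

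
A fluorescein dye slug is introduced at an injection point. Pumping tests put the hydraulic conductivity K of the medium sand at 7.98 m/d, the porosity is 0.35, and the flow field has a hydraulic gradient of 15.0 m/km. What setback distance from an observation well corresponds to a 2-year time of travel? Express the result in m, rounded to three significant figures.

250 m

q = Ki = 7.98 × 0.015 = 0.1197 m/d
Seepage velocity v = q / n = 0.1197 / 0.35 = 0.3420 m/d
T = 2 yr × 365 = 730 d
L = v × T = 0.3420 × 730 = 249.7 m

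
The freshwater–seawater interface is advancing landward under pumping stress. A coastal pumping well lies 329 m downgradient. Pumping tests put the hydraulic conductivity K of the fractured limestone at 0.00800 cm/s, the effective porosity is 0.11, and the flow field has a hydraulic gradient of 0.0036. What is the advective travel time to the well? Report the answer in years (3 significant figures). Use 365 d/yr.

3.98 years

K = 0.00800 cm/s × 864 = 6.912 m/d
q = Ki = 6.912 × 0.0036 = 0.02488 m/d
Average linear velocity = 0.02488 / 0.11 = 0.2262 m/d
t = L / v = 329 / 0.2262 = 1454 d
   = 1454 / 365 = 3.98 yr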